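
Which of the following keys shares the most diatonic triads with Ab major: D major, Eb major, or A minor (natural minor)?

Triads of Ab major: Ab major (I), Bb minor (ii), C minor (iii), Db major (IV), Eb major (V), F minor (vi), G diminished (vii°).
D major shares 0: none.
Eb major shares 4: Ab, Cm, Eb, Fm.
A minor (natural minor) shares 0: none.
The most common triads (4) are shared with Eb major.

Eb major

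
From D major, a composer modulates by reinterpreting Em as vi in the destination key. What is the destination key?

G major

The numeral vi denotes a minor triad on scale degree 6. With E on degree 6, the tonic of the new key is G.
Degree 6 carries a minor triad in major keys, so the destination is G major.
Check: the diatonic triads of G major are G (I), Am (ii), Bm (iii), C (IV), D (V), Em (vi), F#dim (vii°) — Em is indeed vi.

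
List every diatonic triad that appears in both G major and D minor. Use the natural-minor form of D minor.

Am, C

Triads in G major: G major (I), A minor (ii), B minor (iii), C major (IV), D major (V), E minor (vi), F♯ diminished (vii°).
Triads in D minor (natural minor): D minor (i), E diminished (ii°), F major (III), G minor (iv), A minor (v), B♭ major (VI), C major (VII).
Shared triads with their functions: A minor (ii in G major, v in D minor); C major (IV in G major, VII in D minor).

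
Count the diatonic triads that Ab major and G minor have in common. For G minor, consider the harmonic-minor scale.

2

Diatonic triads of Ab major: Ab (I), Bbm (ii), Cm (iii), Db (IV), Eb (V), Fm (vi), Gdim (vii°).
Diatonic triads of G minor (harmonic minor): Gm (i), Adim (ii°), Bbaug (III+), Cm (iv), D (V), Eb (VI), F#dim (vii°).
Matching root and quality in both lists: Cm, Eb.
That gives 2 common triads.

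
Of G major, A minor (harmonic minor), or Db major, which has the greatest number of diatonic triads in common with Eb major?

Db major

Triads of Eb major: Eb major (I), F minor (ii), G minor (iii), Ab major (IV), Bb major (V), C minor (vi), D diminished (vii°).
G major shares 0: none.
A minor (harmonic minor) shares 0: none.
Db major shares 2: Fm, Ab.
The most common triads (2) are shared with Db major.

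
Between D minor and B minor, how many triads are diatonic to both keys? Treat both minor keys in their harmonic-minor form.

1

Diatonic triads of D minor (harmonic minor): Dm (i), Edim (ii°), Faug (III+), Gm (iv), A (V), Bb (VI), C#dim (vii°).
Diatonic triads of B minor (harmonic minor): Bm (i), C#dim (ii°), Daug (III+), Em (iv), F# (V), G (VI), A#dim (vii°).
Matching root and quality in both lists: C#dim.
That gives 1 common triad.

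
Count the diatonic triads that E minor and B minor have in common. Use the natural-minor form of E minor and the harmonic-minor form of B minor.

3

Diatonic triads of E minor (natural minor): Em (i), F#dim (ii°), G (III), Am (iv), Bm (v), C (VI), D (VII).
Diatonic triads of B minor (harmonic minor): Bm (i), C#dim (ii°), Daug (III+), Em (iv), F# (V), G (VI), A#dim (vii°).
Matching root and quality in both lists: Em, G, Bm.
That gives 3 common triads.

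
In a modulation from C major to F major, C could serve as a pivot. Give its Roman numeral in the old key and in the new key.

I in C major; V in F major

The scale of C major is C D E F G A B; C is degree 1, and the triad built there (C-E-G) is major, so it is I.
The scale of F major is F G A B♭ C D E; C is degree 5, and the triad built there (C-E-G) is major, so it is V.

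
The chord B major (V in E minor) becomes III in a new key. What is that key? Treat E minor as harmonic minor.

The numeral III denotes a major triad on scale degree 3. With B on degree 3, the tonic of the new key is G#.
Degree 3 carries a major triad in natural-minor keys, so the destination is G# minor.
Check: the diatonic triads of G# minor (natural minor) are G#m (i), A#dim (ii°), B (III), C#m (iv), D#m (v), E (VI), F# (VII) — B major is indeed III.

G# minor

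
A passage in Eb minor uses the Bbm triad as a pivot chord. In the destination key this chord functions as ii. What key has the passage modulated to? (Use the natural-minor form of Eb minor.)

Ab major

The numeral ii denotes a minor triad on scale degree 2. With Bb on degree 2, the tonic of the new key is Ab.
Degree 2 carries a minor triad in major keys, so the destination is Ab major.
Check: the diatonic triads of Ab major are Ab (I), Bbm (ii), Cm (iii), Db (IV), Eb (V), Fm (vi), Gdim (vii°) — Bbm is indeed ii.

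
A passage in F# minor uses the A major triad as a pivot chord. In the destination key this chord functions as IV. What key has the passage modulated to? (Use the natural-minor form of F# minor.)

The numeral IV denotes a major triad on scale degree 4. With A on degree 4, the tonic of the new key is E.
Degree 4 carries a major triad in major keys, so the destination is E major.
Check: the diatonic triads of E major are E (I), F#m (ii), G#m (iii), A (IV), B (V), C#m (vi), D#dim (vii°) — A major is indeed IV.

E major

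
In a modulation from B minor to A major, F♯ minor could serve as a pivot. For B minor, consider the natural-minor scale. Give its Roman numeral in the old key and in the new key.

The scale of B minor (natural minor) is B C♯ D E F♯ G A; F♯ is degree 5, and the triad built there (F♯-A-C♯) is minor, so it is v.
The scale of A major is A B C♯ D E F♯ G♯; F♯ is degree 6, and the triad built there (F♯-A-C♯) is minor, so it is vi.

v in B minor; vi in A major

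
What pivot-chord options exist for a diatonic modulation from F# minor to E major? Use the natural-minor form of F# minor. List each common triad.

Triads in F# minor (natural minor): F# minor (i), G# diminished (ii°), A major (III), B minor (iv), C# minor (v), D major (VI), E major (VII).
Triads in E major: E major (I), F# minor (ii), G# minor (iii), A major (IV), B major (V), C# minor (vi), D# diminished (vii°).
Shared triads with their functions: F# minor (i in F# minor, ii in E major); A major (III in F# minor, IV in E major); C# minor (v in F# minor, vi in E major); E major (VII in F# minor, I in E major).

F#m, A, C#m, E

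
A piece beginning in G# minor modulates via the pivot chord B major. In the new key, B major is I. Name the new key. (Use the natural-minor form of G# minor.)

The numeral I denotes a major triad on scale degree 1. With B on degree 1, the tonic of the new key is B.
Degree 1 carries a major triad in major keys, so the destination is B major.
Check: the diatonic triads of B major are B (I), C#m (ii), D#m (iii), E (IV), F# (V), G#m (vi), A#dim (vii°) — B major is indeed I.

B major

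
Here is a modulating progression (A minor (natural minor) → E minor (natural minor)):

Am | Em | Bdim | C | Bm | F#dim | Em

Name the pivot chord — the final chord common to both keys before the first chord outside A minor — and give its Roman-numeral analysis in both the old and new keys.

C — III in A minor, VI in E minor

Chords diatonic to A minor: Am, Bdim, C, Dm, Em, F, G.
Reading the progression, the first chord not in that set is Bm, so the modulation leaves A minor there.
The chord immediately before Bm is C, which is diatonic to both keys: III in A minor and VI in E minor.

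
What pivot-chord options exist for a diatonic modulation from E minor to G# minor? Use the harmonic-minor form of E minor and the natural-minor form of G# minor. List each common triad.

B

Triads in E minor (harmonic minor): Em (i), F#dim (ii°), Gaug (III+), Am (iv), B (V), C (VI), D#dim (vii°).
Triads in G# minor (natural minor): G#m (i), A#dim (ii°), B (III), C#m (iv), D#m (v), E (VI), F# (VII).
Shared triads with their functions: B (V in E minor, III in G# minor).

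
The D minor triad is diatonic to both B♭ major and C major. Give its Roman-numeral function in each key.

iii in B♭ major; ii in C major

The scale of B♭ major is B♭ C D E♭ F G A; D is degree 3, and the triad built there (D-F-A) is minor, so it is iii.
The scale of C major is C D E F G A B; D is degree 2, and the triad built there (D-F-A) is minor, so it is ii.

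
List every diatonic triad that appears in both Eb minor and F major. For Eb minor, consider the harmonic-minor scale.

Bb

Triads in Eb minor (harmonic minor): Eb minor (i), F diminished (ii°), Gb augmented (III+), Ab minor (iv), Bb major (V), Cb major (VI), D diminished (vii°).
Triads in F major: F major (I), G minor (ii), A minor (iii), Bb major (IV), C major (V), D minor (vi), E diminished (vii°).
Shared triads with their functions: Bb major (V in Eb minor, IV in F major).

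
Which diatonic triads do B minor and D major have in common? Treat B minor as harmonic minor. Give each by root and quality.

Bm, C#dim, Em, G

Triads in B minor (harmonic minor): Bm (i), C#dim (ii°), Daug (III+), Em (iv), F# (V), G (VI), A#dim (vii°).
Triads in D major: D (I), Em (ii), F#m (iii), G (IV), A (V), Bm (vi), C#dim (vii°).
Shared triads with their functions: Bm (i in B minor, vi in D major); C#dim (ii° in B minor, vii° in D major); Em (iv in B minor, ii in D major); G (VI in B minor, IV in D major).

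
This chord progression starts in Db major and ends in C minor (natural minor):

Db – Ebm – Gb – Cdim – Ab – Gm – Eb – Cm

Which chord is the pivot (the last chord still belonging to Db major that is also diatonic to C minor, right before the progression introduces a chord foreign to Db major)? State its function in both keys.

Chords diatonic to Db major: Db, Ebm, Fm, Gb, Ab, Bbm, Cdim.
Reading the progression, the first chord not in that set is Gm, so the modulation leaves Db major there.
The chord immediately before Gm is Ab, which is diatonic to both keys: V in Db major and VI in C minor.

Ab — V in Db major, VI in C minor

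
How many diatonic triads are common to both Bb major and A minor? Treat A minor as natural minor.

2

Diatonic triads of Bb major: Bb (I), Cm (ii), Dm (iii), Eb (IV), F (V), Gm (vi), Adim (vii°).
Diatonic triads of A minor (natural minor): Am (i), Bdim (ii°), C (III), Dm (iv), Em (v), F (VI), G (VII).
Matching root and quality in both lists: Dm, F.
That gives 2 common triads.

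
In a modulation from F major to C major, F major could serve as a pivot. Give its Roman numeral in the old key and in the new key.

The scale of F major is F G A B♭ C D E; F is degree 1, and the triad built there (F-A-C) is major, so it is I.
The scale of C major is C D E F G A B; F is degree 4, and the triad built there (F-A-C) is major, so it is IV.

I in F major; IV in C major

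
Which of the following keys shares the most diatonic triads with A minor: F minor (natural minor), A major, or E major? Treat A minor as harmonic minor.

Triads of A minor (harmonic minor): A minor (i), B diminished (ii°), C augmented (III+), D minor (iv), E major (V), F major (VI), G# diminished (vii°).
F minor (natural minor) shares 0: none.
A major shares 2: E, G#dim.
E major shares 1: E.
The most common triads (2) are shared with A major.

A major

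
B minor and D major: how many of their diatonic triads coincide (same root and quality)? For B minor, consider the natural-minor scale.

7

Diatonic triads of B minor (natural minor): Bm (i), C#dim (ii°), D (III), Em (iv), F#m (v), G (VI), A (VII).
Diatonic triads of D major: D (I), Em (ii), F#m (iii), G (IV), A (V), Bm (vi), C#dim (vii°).
Matching root and quality in both lists: Bm, C#dim, D, Em, F#m, G, A.
That gives 7 common triads.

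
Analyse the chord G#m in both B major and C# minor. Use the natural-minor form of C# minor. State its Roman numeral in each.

The scale of B major is B C# D# E F# G# A#; G# is degree 6, and the triad built there (G#-B-D#) is minor, so it is vi.
The scale of C# minor (natural minor) is C# D# E F# G# A B; G# is degree 5, and the triad built there (G#-B-D#) is minor, so it is v.

vi in B major; v in C# minor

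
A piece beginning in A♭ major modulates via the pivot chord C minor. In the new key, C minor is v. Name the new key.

F minor

The numeral v denotes a minor triad on scale degree 5. With C on degree 5, the tonic of the new key is F.
Degree 5 carries a minor triad in natural-minor keys, so the destination is F minor.
Check: the diatonic triads of F minor (natural minor) are Fm (i), Gdim (ii°), A♭ (III), B♭m (iv), Cm (v), D♭ (VI), E♭ (VII) — C minor is indeed v.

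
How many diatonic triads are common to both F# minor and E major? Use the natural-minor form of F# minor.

4

Diatonic triads of F# minor (natural minor): F# minor (i), G# diminished (ii°), A major (III), B minor (iv), C# minor (v), D major (VI), E major (VII).
Diatonic triads of E major: E major (I), F# minor (ii), G# minor (iii), A major (IV), B major (V), C# minor (vi), D# diminished (vii°).
Matching root and quality in both lists: F# minor, A major, C# minor, E major.
That gives 4 common triads.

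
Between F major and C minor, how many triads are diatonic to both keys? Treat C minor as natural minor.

Diatonic triads of F major: F (I), Gm (ii), Am (iii), B♭ (IV), C (V), Dm (vi), Edim (vii°).
Diatonic triads of C minor (natural minor): Cm (i), Ddim (ii°), E♭ (III), Fm (iv), Gm (v), A♭ (VI), B♭ (VII).
Matching root and quality in both lists: Gm, B♭.
That gives 2 common triads.

2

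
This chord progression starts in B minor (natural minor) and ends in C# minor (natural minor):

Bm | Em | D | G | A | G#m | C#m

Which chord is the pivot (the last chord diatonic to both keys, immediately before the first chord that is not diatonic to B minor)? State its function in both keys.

A — VII in B minor, VI in C# minor

Chords diatonic to B minor: Bm, C#dim, D, Em, F#m, G, A.
Reading the progression, the first chord not in that set is G#m, so the modulation leaves B minor there.
The chord immediately before G#m is A, which is diatonic to both keys: VII in B minor and VI in C# minor.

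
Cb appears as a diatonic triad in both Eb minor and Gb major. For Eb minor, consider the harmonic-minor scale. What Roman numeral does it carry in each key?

The scale of Eb minor (harmonic minor) is Eb F Gb Ab Bb Cb D; Cb is degree 6, and the triad built there (Cb-Eb-Gb) is major, so it is VI.
The scale of Gb major is Gb Ab Bb Cb Db Eb F; Cb is degree 4, and the triad built there (Cb-Eb-Gb) is major, so it is IV.

VI in Eb minor; IV in Gb major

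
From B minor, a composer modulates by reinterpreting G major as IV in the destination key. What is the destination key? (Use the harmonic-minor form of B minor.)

The numeral IV denotes a major triad on scale degree 4. With G on degree 4, the tonic of the new key is D.
Degree 4 carries a major triad in major keys, so the destination is D major.
Check: the diatonic triads of D major are D (I), Em (ii), F#m (iii), G (IV), A (V), Bm (vi), C#dim (vii°) — G major is indeed IV.

D major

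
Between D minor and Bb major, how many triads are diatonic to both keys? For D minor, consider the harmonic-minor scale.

3

Diatonic triads of D minor (harmonic minor): Dm (i), Edim (ii°), Faug (III+), Gm (iv), A (V), Bb (VI), C#dim (vii°).
Diatonic triads of Bb major: Bb (I), Cm (ii), Dm (iii), Eb (IV), F (V), Gm (vi), Adim (vii°).
Matching root and quality in both lists: Dm, Gm, Bb.
That gives 3 common triads.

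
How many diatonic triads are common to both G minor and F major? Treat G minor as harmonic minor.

Diatonic triads of G minor (harmonic minor): G minor (i), A diminished (ii°), Bb augmented (III+), C minor (iv), D major (V), Eb major (VI), F# diminished (vii°).
Diatonic triads of F major: F major (I), G minor (ii), A minor (iii), Bb major (IV), C major (V), D minor (vi), E diminished (vii°).
Matching root and quality in both lists: G minor.
That gives 1 common triad.

1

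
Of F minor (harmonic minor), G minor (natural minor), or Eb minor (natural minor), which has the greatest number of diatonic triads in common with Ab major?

F minor

Triads of Ab major: Ab major (I), Bb minor (ii), C minor (iii), Db major (IV), Eb major (V), F minor (vi), G diminished (vii°).
F minor (harmonic minor) shares 4: Bbm, Db, Fm, Gdim.
G minor (natural minor) shares 2: Cm, Eb.
Eb minor (natural minor) shares 2: Bbm, Db.
The most common triads (4) are shared with F minor.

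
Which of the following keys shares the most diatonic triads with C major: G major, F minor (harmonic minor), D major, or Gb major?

G major

Triads of C major: C (I), Dm (ii), Em (iii), F (IV), G (V), Am (vi), Bdim (vii°).
G major shares 4: C, Em, G, Am.
F minor (harmonic minor) shares 1: C.
D major shares 2: Em, G.
Gb major shares 0: none.
The most common triads (4) are shared with G major.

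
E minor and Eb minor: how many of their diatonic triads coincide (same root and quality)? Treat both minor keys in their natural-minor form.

Diatonic triads of E minor (natural minor): Em (i), F#dim (ii°), G (III), Am (iv), Bm (v), C (VI), D (VII).
Diatonic triads of Eb minor (natural minor): Ebm (i), Fdim (ii°), Gb (III), Abm (iv), Bbm (v), Cb (VI), Db (VII).
No triad has the same root and quality in both keys.

0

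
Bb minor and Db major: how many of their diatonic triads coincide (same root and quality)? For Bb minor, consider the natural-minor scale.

7

Diatonic triads of Bb minor (natural minor): Bbm (i), Cdim (ii°), Db (III), Ebm (iv), Fm (v), Gb (VI), Ab (VII).
Diatonic triads of Db major: Db (I), Ebm (ii), Fm (iii), Gb (IV), Ab (V), Bbm (vi), Cdim (vii°).
Matching root and quality in both lists: Bbm, Cdim, Db, Ebm, Fm, Gb, Ab.
That gives 7 common triads.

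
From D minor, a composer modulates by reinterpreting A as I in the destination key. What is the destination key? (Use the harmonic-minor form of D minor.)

The numeral I denotes a major triad on scale degree 1. With A on degree 1, the tonic of the new key is A.
Degree 1 carries a major triad in major keys, so the destination is A major.
Check: the diatonic triads of A major are A (I), Bm (ii), C♯m (iii), D (IV), E (V), F♯m (vi), G♯dim (vii°) — A is indeed I.

A major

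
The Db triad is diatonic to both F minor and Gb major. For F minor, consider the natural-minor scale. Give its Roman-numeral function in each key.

The scale of F minor (natural minor) is F G Ab Bb C Db Eb; Db is degree 6, and the triad built there (Db-F-Ab) is major, so it is VI.
The scale of Gb major is Gb Ab Bb Cb Db Eb F; Db is degree 5, and the triad built there (Db-F-Ab) is major, so it is V.

VI in F minor; V in Gb major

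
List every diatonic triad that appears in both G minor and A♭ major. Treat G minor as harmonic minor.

Cm, E♭

Triads in G minor (harmonic minor): G minor (i), A diminished (ii°), B♭ augmented (III+), C minor (iv), D major (V), E♭ major (VI), F♯ diminished (vii°).
Triads in A♭ major: A♭ major (I), B♭ minor (ii), C minor (iii), D♭ major (IV), E♭ major (V), F minor (vi), G diminished (vii°).
Shared triads with their functions: C minor (iv in G minor, iii in A♭ major); E♭ major (VI in G minor, V in A♭ major).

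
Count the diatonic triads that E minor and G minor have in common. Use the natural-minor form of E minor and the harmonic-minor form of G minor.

Diatonic triads of E minor (natural minor): E minor (i), F# diminished (ii°), G major (III), A minor (iv), B minor (v), C major (VI), D major (VII).
Diatonic triads of G minor (harmonic minor): G minor (i), A diminished (ii°), Bb augmented (III+), C minor (iv), D major (V), Eb major (VI), F# diminished (vii°).
Matching root and quality in both lists: F# diminished, D major.
That gives 2 common triads.

2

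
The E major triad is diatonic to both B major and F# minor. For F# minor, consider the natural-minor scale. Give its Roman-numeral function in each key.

IV in B major; VII in F# minor

The scale of B major is B C# D# E F# G# A#; E is degree 4, and the triad built there (E-G#-B) is major, so it is IV.
The scale of F# minor (natural minor) is F# G# A B C# D E; E is degree 7, and the triad built there (E-G#-B) is major, so it is VII.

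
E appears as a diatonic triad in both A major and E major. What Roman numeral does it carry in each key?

V in A major; I in E major

The scale of A major is A B C♯ D E F♯ G♯; E is degree 5, and the triad built there (E-G♯-B) is major, so it is V.
The scale of E major is E F♯ G♯ A B C♯ D♯; E is degree 1, and the triad built there (E-G♯-B) is major, so it is I.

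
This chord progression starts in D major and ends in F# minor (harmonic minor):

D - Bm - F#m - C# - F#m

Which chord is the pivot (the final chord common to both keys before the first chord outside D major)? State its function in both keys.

F#m — iii in D major, i in F# minor

Chords diatonic to D major: D, Em, F#m, G, A, Bm, C#dim.
Reading the progression, the first chord not in that set is C#, so the modulation leaves D major there.
The chord immediately before C# is F#m, which is diatonic to both keys: iii in D major and i in F# minor.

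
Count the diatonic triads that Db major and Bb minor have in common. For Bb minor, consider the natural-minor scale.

7

Diatonic triads of Db major: Db (I), Ebm (ii), Fm (iii), Gb (IV), Ab (V), Bbm (vi), Cdim (vii°).
Diatonic triads of Bb minor (natural minor): Bbm (i), Cdim (ii°), Db (III), Ebm (iv), Fm (v), Gb (VI), Ab (VII).
Matching root and quality in both lists: Db, Ebm, Fm, Gb, Ab, Bbm, Cdim.
That gives 7 common triads.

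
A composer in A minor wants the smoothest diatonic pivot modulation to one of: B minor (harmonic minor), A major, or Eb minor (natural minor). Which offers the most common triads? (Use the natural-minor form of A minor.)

Triads of A minor (natural minor): A minor (i), B diminished (ii°), C major (III), D minor (iv), E minor (v), F major (VI), G major (VII).
B minor (harmonic minor) shares 2: Em, G.
A major shares 0: none.
Eb minor (natural minor) shares 0: none.
The most common triads (2) are shared with B minor.

B minor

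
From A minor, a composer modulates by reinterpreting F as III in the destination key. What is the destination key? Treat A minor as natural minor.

The numeral III denotes a major triad on scale degree 3. With F on degree 3, the tonic of the new key is D.
Degree 3 carries a major triad in natural-minor keys, so the destination is D minor.
Check: the diatonic triads of D minor (natural minor) are Dm (i), Edim (ii°), F (III), Gm (iv), Am (v), Bb (VI), C (VII) — F is indeed III.

D minor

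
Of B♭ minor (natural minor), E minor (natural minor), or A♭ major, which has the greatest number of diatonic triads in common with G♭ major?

B♭ minor

Triads of G♭ major: G♭ (I), A♭m (ii), B♭m (iii), C♭ (IV), D♭ (V), E♭m (vi), Fdim (vii°).
B♭ minor (natural minor) shares 4: G♭, B♭m, D♭, E♭m.
E minor (natural minor) shares 0: none.
A♭ major shares 2: B♭m, D♭.
The most common triads (4) are shared with B♭ minor.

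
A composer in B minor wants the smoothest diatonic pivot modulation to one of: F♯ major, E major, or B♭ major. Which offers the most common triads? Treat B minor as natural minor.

Triads of B minor (natural minor): B minor (i), C♯ diminished (ii°), D major (III), E minor (iv), F♯ minor (v), G major (VI), A major (VII).
F♯ major shares 0: none.
E major shares 2: F♯m, A.
B♭ major shares 0: none.
The most common triads (2) are shared with E major.

E major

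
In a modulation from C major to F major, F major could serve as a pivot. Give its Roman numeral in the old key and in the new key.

The scale of C major is C D E F G A B; F is degree 4, and the triad built there (F-A-C) is major, so it is IV.
The scale of F major is F G A Bb C D E; F is degree 1, and the triad built there (F-A-C) is major, so it is I.

IV in C major; I in F major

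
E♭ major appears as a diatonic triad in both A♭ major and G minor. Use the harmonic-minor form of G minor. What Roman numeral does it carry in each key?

V in A♭ major; VI in G minor

The scale of A♭ major is A♭ B♭ C D♭ E♭ F G; E♭ is degree 5, and the triad built there (E♭-G-B♭) is major, so it is V.
The scale of G minor (harmonic minor) is G A B♭ C D E♭ F♯; E♭ is degree 6, and the triad built there (E♭-G-B♭) is major, so it is VI.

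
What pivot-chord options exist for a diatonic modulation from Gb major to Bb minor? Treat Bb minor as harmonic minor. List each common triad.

Gb, Bbm, Ebm

Triads in Gb major: Gb (I), Abm (ii), Bbm (iii), Cb (IV), Db (V), Ebm (vi), Fdim (vii°).
Triads in Bb minor (harmonic minor): Bbm (i), Cdim (ii°), Dbaug (III+), Ebm (iv), F (V), Gb (VI), Adim (vii°).
Shared triads with their functions: Gb (I in Gb major, VI in Bb minor); Bbm (iii in Gb major, i in Bb minor); Ebm (vi in Gb major, iv in Bb minor).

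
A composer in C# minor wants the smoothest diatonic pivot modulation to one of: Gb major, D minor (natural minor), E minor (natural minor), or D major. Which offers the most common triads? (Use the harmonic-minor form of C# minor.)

D major

Triads of C# minor (harmonic minor): C# minor (i), D# diminished (ii°), E augmented (III+), F# minor (iv), G# major (V), A major (VI), B# diminished (vii°).
Gb major shares 0: none.
D minor (natural minor) shares 0: none.
E minor (natural minor) shares 0: none.
D major shares 2: F#m, A.
The most common triads (2) are shared with D major.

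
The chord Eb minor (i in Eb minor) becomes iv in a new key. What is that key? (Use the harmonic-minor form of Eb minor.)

The numeral iv denotes a minor triad on scale degree 4. With Eb on degree 4, the tonic of the new key is Bb.
Degree 4 carries a minor triad in minor keys, so the destination is Bb minor.
Check: the diatonic triads of Bb minor (natural minor) are Bbm (i), Cdim (ii°), Db (III), Ebm (iv), Fm (v), Gb (VI), Ab (VII) — Eb minor is indeed iv.

Bb minor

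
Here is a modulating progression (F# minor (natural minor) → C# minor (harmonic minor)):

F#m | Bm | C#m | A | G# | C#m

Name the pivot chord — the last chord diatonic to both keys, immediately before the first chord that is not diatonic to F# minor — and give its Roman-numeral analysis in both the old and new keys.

A — III in F# minor, VI in C# minor

Chords diatonic to F# minor: F#m, G#dim, A, Bm, C#m, D, E.
Reading the progression, the first chord not in that set is G#, so the modulation leaves F# minor there.
The chord immediately before G# is A, which is diatonic to both keys: III in F# minor and VI in C# minor.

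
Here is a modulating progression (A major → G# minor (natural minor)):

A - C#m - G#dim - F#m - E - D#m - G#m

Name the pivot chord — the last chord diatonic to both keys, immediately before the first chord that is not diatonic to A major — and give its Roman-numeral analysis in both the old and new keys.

Chords diatonic to A major: A, Bm, C#m, D, E, F#m, G#dim.
Reading the progression, the first chord not in that set is D#m, so the modulation leaves A major there.
The chord immediately before D#m is E, which is diatonic to both keys: V in A major and VI in G# minor.

E — V in A major, VI in G# minor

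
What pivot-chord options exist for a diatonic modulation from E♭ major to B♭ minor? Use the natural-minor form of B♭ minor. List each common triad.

Triads in E♭ major: E♭ major (I), F minor (ii), G minor (iii), A♭ major (IV), B♭ major (V), C minor (vi), D diminished (vii°).
Triads in B♭ minor (natural minor): B♭ minor (i), C diminished (ii°), D♭ major (III), E♭ minor (iv), F minor (v), G♭ major (VI), A♭ major (VII).
Shared triads with their functions: F minor (ii in E♭ major, v in B♭ minor); A♭ major (IV in E♭ major, VII in B♭ minor).

Fm, A♭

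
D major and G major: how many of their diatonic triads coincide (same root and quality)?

4

Diatonic triads of D major: D (I), Em (ii), F#m (iii), G (IV), A (V), Bm (vi), C#dim (vii°).
Diatonic triads of G major: G (I), Am (ii), Bm (iii), C (IV), D (V), Em (vi), F#dim (vii°).
Matching root and quality in both lists: D, Em, G, Bm.
That gives 4 common triads.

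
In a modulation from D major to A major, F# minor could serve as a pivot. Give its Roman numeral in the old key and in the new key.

iii in D major; vi in A major

The scale of D major is D E F# G A B C#; F# is degree 3, and the triad built there (F#-A-C#) is minor, so it is iii.
The scale of A major is A B C# D E F# G#; F# is degree 6, and the triad built there (F#-A-C#) is minor, so it is vi.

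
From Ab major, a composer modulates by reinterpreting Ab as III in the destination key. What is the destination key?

F minor

The numeral III denotes a major triad on scale degree 3. With Ab on degree 3, the tonic of the new key is F.
Degree 3 carries a major triad in natural-minor keys, so the destination is F minor.
Check: the diatonic triads of F minor (natural minor) are Fm (i), Gdim (ii°), Ab (III), Bbm (iv), Cm (v), Db (VI), Eb (VII) — Ab is indeed III.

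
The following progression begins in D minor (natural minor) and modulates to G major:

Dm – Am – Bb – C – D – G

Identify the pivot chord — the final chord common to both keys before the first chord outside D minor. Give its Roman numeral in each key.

Chords diatonic to D minor: Dm, Edim, F, Gm, Am, Bb, C.
Reading the progression, the first chord not in that set is D, so the modulation leaves D minor there.
The chord immediately before D is C, which is diatonic to both keys: VII in D minor and IV in G major.

C — VII in D minor, IV in G major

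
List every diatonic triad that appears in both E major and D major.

Triads in E major: E (I), F#m (ii), G#m (iii), A (IV), B (V), C#m (vi), D#dim (vii°).
Triads in D major: D (I), Em (ii), F#m (iii), G (IV), A (V), Bm (vi), C#dim (vii°).
Shared triads with their functions: F#m (ii in E major, iii in D major); A (IV in E major, V in D major).

F#m, A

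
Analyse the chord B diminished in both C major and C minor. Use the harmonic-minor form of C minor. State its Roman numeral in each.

The scale of C major is C D E F G A B; B is degree 7, and the triad built there (B-D-F) is diminished, so it is vii°.
The scale of C minor (harmonic minor) is C D E♭ F G A♭ B; B is degree 7, and the triad built there (B-D-F) is diminished, so it is vii°.

vii° in C major; vii° in C minor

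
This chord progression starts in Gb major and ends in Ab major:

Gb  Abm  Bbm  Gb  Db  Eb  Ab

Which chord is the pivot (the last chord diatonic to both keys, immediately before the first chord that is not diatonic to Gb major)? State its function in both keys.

Chords diatonic to Gb major: Gb, Abm, Bbm, Cb, Db, Ebm, Fdim.
Reading the progression, the first chord not in that set is Eb, so the modulation leaves Gb major there.
The chord immediately before Eb is Db, which is diatonic to both keys: V in Gb major and IV in Ab major.

Db — V in Gb major, IV in Ab major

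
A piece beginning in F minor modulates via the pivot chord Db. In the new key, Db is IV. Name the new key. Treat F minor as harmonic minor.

Ab major

The numeral IV denotes a major triad on scale degree 4. With Db on degree 4, the tonic of the new key is Ab.
Degree 4 carries a major triad in major keys, so the destination is Ab major.
Check: the diatonic triads of Ab major are Ab (I), Bbm (ii), Cm (iii), Db (IV), Eb (V), Fm (vi), Gdim (vii°) — Db is indeed IV.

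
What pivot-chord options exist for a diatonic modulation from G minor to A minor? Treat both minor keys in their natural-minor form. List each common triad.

Dm, F

Triads in G minor (natural minor): G minor (i), A diminished (ii°), Bb major (III), C minor (iv), D minor (v), Eb major (VI), F major (VII).
Triads in A minor (natural minor): A minor (i), B diminished (ii°), C major (III), D minor (iv), E minor (v), F major (VI), G major (VII).
Shared triads with their functions: D minor (v in G minor, iv in A minor); F major (VII in G minor, VI in A minor).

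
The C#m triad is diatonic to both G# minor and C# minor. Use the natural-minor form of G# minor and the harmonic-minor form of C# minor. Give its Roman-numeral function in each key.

iv in G# minor; i in C# minor

The scale of G# minor (natural minor) is G# A# B C# D# E F#; C# is degree 4, and the triad built there (C#-E-G#) is minor, so it is iv.
The scale of C# minor (harmonic minor) is C# D# E F# G# A B#; C# is degree 1, and the triad built there (C#-E-G#) is minor, so it is i.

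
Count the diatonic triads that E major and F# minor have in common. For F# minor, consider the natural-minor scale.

4

Diatonic triads of E major: E (I), F#m (ii), G#m (iii), A (IV), B (V), C#m (vi), D#dim (vii°).
Diatonic triads of F# minor (natural minor): F#m (i), G#dim (ii°), A (III), Bm (iv), C#m (v), D (VI), E (VII).
Matching root and quality in both lists: E, F#m, A, C#m.
That gives 4 common triads.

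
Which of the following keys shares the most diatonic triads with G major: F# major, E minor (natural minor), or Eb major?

E minor

Triads of G major: G (I), Am (ii), Bm (iii), C (IV), D (V), Em (vi), F#dim (vii°).
F# major shares 0: none.
E minor (natural minor) shares 7: G, Am, Bm, C, D, Em, F#dim.
Eb major shares 0: none.
The most common triads (7) are shared with E minor.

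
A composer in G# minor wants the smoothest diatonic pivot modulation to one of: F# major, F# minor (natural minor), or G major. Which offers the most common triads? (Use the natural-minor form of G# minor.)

F# major

Triads of G# minor (natural minor): G# minor (i), A# diminished (ii°), B major (III), C# minor (iv), D# minor (v), E major (VI), F# major (VII).
F# major shares 4: G#m, B, D#m, F#.
F# minor (natural minor) shares 2: C#m, E.
G major shares 0: none.
The most common triads (4) are shared with F# major.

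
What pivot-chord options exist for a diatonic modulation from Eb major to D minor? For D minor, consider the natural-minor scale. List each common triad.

Gm, Bb

Triads in Eb major: Eb (I), Fm (ii), Gm (iii), Ab (IV), Bb (V), Cm (vi), Ddim (vii°).
Triads in D minor (natural minor): Dm (i), Edim (ii°), F (III), Gm (iv), Am (v), Bb (VI), C (VII).
Shared triads with their functions: Gm (iii in Eb major, iv in D minor); Bb (V in Eb major, VI in D minor).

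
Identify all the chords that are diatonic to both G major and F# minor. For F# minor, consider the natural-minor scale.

Bm, D

Triads in G major: G (I), Am (ii), Bm (iii), C (IV), D (V), Em (vi), F#dim (vii°).
Triads in F# minor (natural minor): F#m (i), G#dim (ii°), A (III), Bm (iv), C#m (v), D (VI), E (VII).
Shared triads with their functions: Bm (iii in G major, iv in F# minor); D (V in G major, VI in F# minor).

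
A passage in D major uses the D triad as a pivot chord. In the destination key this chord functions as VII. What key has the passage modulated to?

E minor

The numeral VII denotes a major triad on scale degree 7. With D on degree 7, the tonic of the new key is E.
Degree 7 carries a major triad in natural-minor keys, so the destination is E minor.
Check: the diatonic triads of E minor (natural minor) are Em (i), F#dim (ii°), G (III), Am (iv), Bm (v), C (VI), D (VII) — D is indeed VII.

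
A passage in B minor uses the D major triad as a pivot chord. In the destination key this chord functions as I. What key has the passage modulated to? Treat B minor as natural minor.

D major

The numeral I denotes a major triad on scale degree 1. With D on degree 1, the tonic of the new key is D.
Degree 1 carries a major triad in major keys, so the destination is D major.
Check: the diatonic triads of D major are D (I), Em (ii), F#m (iii), G (IV), A (V), Bm (vi), C#dim (vii°) — D major is indeed I.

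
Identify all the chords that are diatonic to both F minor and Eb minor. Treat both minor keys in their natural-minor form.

Triads in F minor (natural minor): F minor (i), G diminished (ii°), Ab major (III), Bb minor (iv), C minor (v), Db major (VI), Eb major (VII).
Triads in Eb minor (natural minor): Eb minor (i), F diminished (ii°), Gb major (III), Ab minor (iv), Bb minor (v), Cb major (VI), Db major (VII).
Shared triads with their functions: Bb minor (iv in F minor, v in Eb minor); Db major (VI in F minor, VII in Eb minor).

Bbm, Db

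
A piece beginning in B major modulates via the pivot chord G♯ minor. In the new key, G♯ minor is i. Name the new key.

G♯ minor

The numeral i denotes a minor triad on scale degree 1. With G♯ on degree 1, the tonic of the new key is G♯.
Degree 1 carries a minor triad in minor keys, so the destination is G♯ minor.
Check: the diatonic triads of G♯ minor (natural minor) are G♯m (i), A♯dim (ii°), B (III), C♯m (iv), D♯m (v), E (VI), F♯ (VII) — G♯ minor is indeed i.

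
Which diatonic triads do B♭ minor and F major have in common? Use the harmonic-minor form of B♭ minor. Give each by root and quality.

Triads in B♭ minor (harmonic minor): B♭m (i), Cdim (ii°), D♭aug (III+), E♭m (iv), F (V), G♭ (VI), Adim (vii°).
Triads in F major: F (I), Gm (ii), Am (iii), B♭ (IV), C (V), Dm (vi), Edim (vii°).
Shared triads with their functions: F (V in B♭ minor, I in F major).

F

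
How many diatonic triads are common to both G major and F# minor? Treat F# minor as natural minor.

2

Diatonic triads of G major: G (I), Am (ii), Bm (iii), C (IV), D (V), Em (vi), F#dim (vii°).
Diatonic triads of F# minor (natural minor): F#m (i), G#dim (ii°), A (III), Bm (iv), C#m (v), D (VI), E (VII).
Matching root and quality in both lists: Bm, D.
That gives 2 common triads.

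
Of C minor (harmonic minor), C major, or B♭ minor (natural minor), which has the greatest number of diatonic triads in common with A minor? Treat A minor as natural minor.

C major

Triads of A minor (natural minor): A minor (i), B diminished (ii°), C major (III), D minor (iv), E minor (v), F major (VI), G major (VII).
C minor (harmonic minor) shares 2: Bdim, G.
C major shares 7: Am, Bdim, C, Dm, Em, F, G.
B♭ minor (natural minor) shares 0: none.
The most common triads (7) are shared with C major.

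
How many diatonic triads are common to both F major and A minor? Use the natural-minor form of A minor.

Diatonic triads of F major: F (I), Gm (ii), Am (iii), Bb (IV), C (V), Dm (vi), Edim (vii°).
Diatonic triads of A minor (natural minor): Am (i), Bdim (ii°), C (III), Dm (iv), Em (v), F (VI), G (VII).
Matching root and quality in both lists: F, Am, C, Dm.
That gives 4 common triads.

4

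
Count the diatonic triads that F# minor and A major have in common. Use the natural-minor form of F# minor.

Diatonic triads of F# minor (natural minor): F#m (i), G#dim (ii°), A (III), Bm (iv), C#m (v), D (VI), E (VII).
Diatonic triads of A major: A (I), Bm (ii), C#m (iii), D (IV), E (V), F#m (vi), G#dim (vii°).
Matching root and quality in both lists: F#m, G#dim, A, Bm, C#m, D, E.
That gives 7 common triads.

7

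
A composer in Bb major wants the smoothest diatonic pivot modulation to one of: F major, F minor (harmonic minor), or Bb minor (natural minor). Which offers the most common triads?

Triads of Bb major: Bb major (I), C minor (ii), D minor (iii), Eb major (IV), F major (V), G minor (vi), A diminished (vii°).
F major shares 4: Bb, Dm, F, Gm.
F minor (harmonic minor) shares 0: none.
Bb minor (natural minor) shares 0: none.
The most common triads (4) are shared with F major.

F major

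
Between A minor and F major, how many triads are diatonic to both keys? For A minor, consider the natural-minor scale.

4

Diatonic triads of A minor (natural minor): A minor (i), B diminished (ii°), C major (III), D minor (iv), E minor (v), F major (VI), G major (VII).
Diatonic triads of F major: F major (I), G minor (ii), A minor (iii), Bb major (IV), C major (V), D minor (vi), E diminished (vii°).
Matching root and quality in both lists: A minor, C major, D minor, F major.
That gives 4 common triads.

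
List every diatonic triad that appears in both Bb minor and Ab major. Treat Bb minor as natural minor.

Bbm, Db, Fm, Ab

Triads in Bb minor (natural minor): Bb minor (i), C diminished (ii°), Db major (III), Eb minor (iv), F minor (v), Gb major (VI), Ab major (VII).
Triads in Ab major: Ab major (I), Bb minor (ii), C minor (iii), Db major (IV), Eb major (V), F minor (vi), G diminished (vii°).
Shared triads with their functions: Bb minor (i in Bb minor, ii in Ab major); Db major (III in Bb minor, IV in Ab major); F minor (v in Bb minor, vi in Ab major); Ab major (VII in Bb minor, I in Ab major).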